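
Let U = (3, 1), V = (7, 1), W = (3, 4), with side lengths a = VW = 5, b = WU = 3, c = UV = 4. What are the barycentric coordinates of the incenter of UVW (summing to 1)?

(5/12, 1/4, 1/3)

The incenter has barycentric coordinates proportional to the opposite side lengths: (5 : 3 : 4).
Normalizing by 5+3+4 = 12 gives (5/12, 1/4, 1/3).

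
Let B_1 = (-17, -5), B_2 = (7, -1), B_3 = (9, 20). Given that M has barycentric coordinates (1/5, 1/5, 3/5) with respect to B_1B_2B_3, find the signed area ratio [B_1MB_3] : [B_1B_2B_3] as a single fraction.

The signed ratio [B_1MB_3]/[B_1B_2B_3] equals the barycentric coordinate of M at vertex B_2, which is 1/5.

1/5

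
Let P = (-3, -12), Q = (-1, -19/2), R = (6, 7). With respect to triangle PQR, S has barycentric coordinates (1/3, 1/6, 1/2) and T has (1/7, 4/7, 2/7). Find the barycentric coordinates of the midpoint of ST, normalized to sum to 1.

Since both coordinate triples sum to 1, the midpoint's barycentrics are the componentwise average.
(1/3+1/7)/2 = 5/21; similarly 31/84 and 11/28.

(5/21, 31/84, 11/28)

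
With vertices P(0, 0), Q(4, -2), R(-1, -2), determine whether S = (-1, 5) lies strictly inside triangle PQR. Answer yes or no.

Barycentric coordinates of S: (7/2, -7/10, -9/5).
The three coordinates are positive, negative, negative; a point is interior exactly when all three are positive.

no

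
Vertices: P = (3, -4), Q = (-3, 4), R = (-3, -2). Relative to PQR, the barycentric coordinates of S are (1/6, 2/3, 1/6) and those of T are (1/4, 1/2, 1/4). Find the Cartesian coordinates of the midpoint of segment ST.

Barycentric coordinates of the midpoint are the average: (5/24, 7/12, 5/24).
Converting: (5/24)·P + (7/12)·Q + (5/24)·R = (-7/4, 13/12).

(-7/4, 13/12)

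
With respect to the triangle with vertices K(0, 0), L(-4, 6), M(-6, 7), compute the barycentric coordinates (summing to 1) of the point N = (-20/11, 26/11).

Signed area of the reference triangle: [KLM] = ½·(0·(6−7) + (-4)·(7−0) + (-6)·(0−6)) = ½·(0 − 28 + 36) = 4.
[NLM] = ½·((-20/11)·(6−7) + (-4)·(7−(26/11)) + (-6)·(26/11−6)) = ½·(20/11 − 204/11 + 240/11) = 28/11, so the K-coordinate is (28/11)/4 = 7/11.
[KNM] = ½·(0·(26/11−7) + (-20/11)·(7−0) + (-6)·(0−(26/11))) = ½·(0 − 140/11 + 156/11) = 8/11, so the L-coordinate is 2/11.
[KLN] = ½·(0·(6−(26/11)) + (-4)·(26/11−0) + (-20/11)·(0−6)) = ½·(0 − 104/11 + 120/11) = 8/11, so the M-coordinate is 2/11.
Check: 7/11 + 2/11 + 2/11 = 1.

(7/11, 2/11, 2/11)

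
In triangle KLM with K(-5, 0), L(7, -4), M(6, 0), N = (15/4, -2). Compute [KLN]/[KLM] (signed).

1/4

[KLM] = ½·((-5)·(-4−0) + 7·(0−0) + 6·(0−(-4))) = ½·(20 + 0 + 24) = 22.
[KLN] = ½·((-5)·(-4−(-2)) + 7·(-2−0) + (15/4)·(0−(-4))) = ½·(10 − 14 + 15) = 11/2, so the ratio is (11/2)/22 = 1/4.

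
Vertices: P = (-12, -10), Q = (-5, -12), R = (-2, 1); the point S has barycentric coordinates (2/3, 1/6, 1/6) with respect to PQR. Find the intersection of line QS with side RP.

(-10, -39/5)

Line QS meets RP where the Q-coordinate vanishes; zeroing S's Q-weight and renormalizing leaves R, P-weights 1/6 : 2/3 → (1/5, 4/5).
So T = (1/5)·R + (4/5)·P = (-10, -39/5).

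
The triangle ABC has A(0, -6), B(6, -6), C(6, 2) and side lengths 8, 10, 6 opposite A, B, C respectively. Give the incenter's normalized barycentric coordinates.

The incenter has barycentric coordinates proportional to the opposite side lengths: (8 : 10 : 6).
Normalizing by 8+10+6 = 24 gives (1/3, 5/12, 1/4).

(1/3, 5/12, 1/4)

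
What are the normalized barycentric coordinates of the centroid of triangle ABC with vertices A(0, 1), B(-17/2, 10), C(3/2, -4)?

(1/3, 1/3, 1/3)

The centroid is the average of the vertices, so each weight is 1/3.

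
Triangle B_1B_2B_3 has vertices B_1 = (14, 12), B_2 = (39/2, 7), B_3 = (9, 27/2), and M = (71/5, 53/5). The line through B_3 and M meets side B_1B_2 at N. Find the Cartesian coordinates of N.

Barycentric coordinates of M with respect to B_1B_2B_3: (1/5, 2/5, 2/5).
On side B_1B_2 the B_3-coordinate is zero; dropping M's B_3-weight 2/5 and renormalizing the remaining 1/5 : 2/5 gives weights 1/3, 2/3 on B_1, B_2.
N = (1/3)·(14, 12) + (2/3)·(39/2, 7) = (53/3, 26/3).

(53/3, 26/3)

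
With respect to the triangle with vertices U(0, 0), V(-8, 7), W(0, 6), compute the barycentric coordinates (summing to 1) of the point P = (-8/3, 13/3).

(1/3, 1/3, 1/3)

Signed area of the reference triangle: [UVW] = ½·(0·(7−6) + (-8)·(6−0) + 0·(0−7)) = ½·(0 − 48 + 0) = -24.
[PVW] = ½·((-8/3)·(7−6) + (-8)·(6−(13/3)) + 0·(13/3−7)) = ½·(-8/3 − 40/3 + 0) = -8, so the U-coordinate is (-8)/(-24) = 1/3.
[UPW] = ½·(0·(13/3−6) + (-8/3)·(6−0) + 0·(0−(13/3))) = ½·(0 − 16 + 0) = -8, so the V-coordinate is 1/3.
[UVP] = ½·(0·(7−(13/3)) + (-8)·(13/3−0) + (-8/3)·(0−7)) = ½·(0 − 104/3 + 56/3) = -8, so the W-coordinate is 1/3.
Check: 1/3 + 1/3 + 1/3 = 1.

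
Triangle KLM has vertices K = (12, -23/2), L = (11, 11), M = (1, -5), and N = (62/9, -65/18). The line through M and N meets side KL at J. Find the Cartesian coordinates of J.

Barycentric coordinates of N with respect to KLM: (1/3, 2/9, 4/9).
On side KL the M-coordinate is zero; dropping N's M-weight 4/9 and renormalizing the remaining 1/3 : 2/9 gives weights 3/5, 2/5 on K, L.
J = (3/5)·(12, -23/2) + (2/5)·(11, 11) = (58/5, -5/2).

(58/5, -5/2)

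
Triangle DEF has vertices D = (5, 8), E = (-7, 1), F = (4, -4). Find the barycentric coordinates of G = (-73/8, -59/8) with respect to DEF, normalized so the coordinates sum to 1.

Signed area of the reference triangle: [DEF] = ½·(5·(1−(-4)) + (-7)·(-4−8) + 4·(8−1)) = ½·(25 + 84 + 28) = 137/2.
[GEF] = ½·((-73/8)·(1−(-4)) + (-7)·(-4−(-59/8)) + 4·(-59/8−1)) = ½·(-365/8 − 189/8 − 67/2) = -411/8, so the D-coordinate is (-411/8)/(137/2) = -3/4.
[DGF] = ½·(5·(-59/8−(-4)) + (-73/8)·(-4−8) + 4·(8−(-59/8))) = ½·(-135/8 + 219/2 + 123/2) = 1233/16, so the E-coordinate is 9/8.
[DEG] = ½·(5·(1−(-59/8)) + (-7)·(-59/8−8) + (-73/8)·(8−1)) = ½·(335/8 + 861/8 − 511/8) = 685/16, so the F-coordinate is 5/8.
Check: -3/4 + 9/8 + 5/8 = 1.

(-3/4, 9/8, 5/8)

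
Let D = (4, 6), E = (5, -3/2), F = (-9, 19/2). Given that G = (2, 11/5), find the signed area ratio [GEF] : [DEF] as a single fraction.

[DEF] = ½·(4·(-3/2−(19/2)) + 5·(19/2−6) + (-9)·(6−(-3/2))) = ½·(-44 + 35/2 − 135/2) = -47.
[GEF] = ½·(2·(-3/2−(19/2)) + 5·(19/2−(11/5)) + (-9)·(11/5−(-3/2))) = ½·(-22 + 73/2 − 333/10) = -47/5, so the ratio is (-47/5)/(-47) = 1/5.

1/5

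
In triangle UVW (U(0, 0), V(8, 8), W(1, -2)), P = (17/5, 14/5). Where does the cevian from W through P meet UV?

Barycentric coordinates of P with respect to UVW: (2/5, 2/5, 1/5).
On side UV the W-coordinate is zero; dropping P's W-weight 1/5 and renormalizing the remaining 2/5 : 2/5 gives weights 1/2, 1/2 on U, V.
Q = (1/2)·(0, 0) + (1/2)·(8, 8) = (4, 4).

(4, 4)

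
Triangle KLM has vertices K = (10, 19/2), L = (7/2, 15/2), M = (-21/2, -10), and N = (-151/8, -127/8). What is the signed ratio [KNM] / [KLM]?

1/2

[KLM] = ½·(10·(15/2−(-10)) + (7/2)·(-10−(19/2)) + (-21/2)·(19/2−(15/2))) = ½·(175 − 273/4 − 21) = 343/8.
[KNM] = ½·(10·(-127/8−(-10)) + (-151/8)·(-10−(19/2)) + (-21/2)·(19/2−(-127/8))) = ½·(-235/4 + 5889/16 − 4263/16) = 343/16, so the ratio is (343/16)/(343/8) = 1/2.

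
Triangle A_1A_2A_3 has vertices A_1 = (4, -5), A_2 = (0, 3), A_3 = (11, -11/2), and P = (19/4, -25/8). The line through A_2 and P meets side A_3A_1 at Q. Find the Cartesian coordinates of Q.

(19/3, -31/6)

Barycentric coordinates of P with respect to A_1A_2A_3: (1/2, 1/4, 1/4).
On side A_3A_1 the A_2-coordinate is zero; dropping P's A_2-weight 1/4 and renormalizing the remaining 1/4 : 1/2 gives weights 1/3, 2/3 on A_3, A_1.
Q = (1/3)·(11, -11/2) + (2/3)·(4, -5) = (19/3, -31/6).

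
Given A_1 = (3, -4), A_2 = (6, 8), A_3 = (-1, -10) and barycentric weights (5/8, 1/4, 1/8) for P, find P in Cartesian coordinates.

P = (5/8)·A_1 + (1/4)·A_2 + (1/8)·A_3.
x-coordinate: (5/8)·3 + (1/4)·6 + (1/8)·(-1) = 13/4.
y-coordinate: (5/8)·(-4) + (1/4)·8 + (1/8)·(-10) = -7/4.

(13/4, -7/4)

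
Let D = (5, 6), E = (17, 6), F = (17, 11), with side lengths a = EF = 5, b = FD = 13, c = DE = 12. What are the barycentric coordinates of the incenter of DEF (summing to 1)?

(1/6, 13/30, 2/5)

The incenter has barycentric coordinates proportional to the opposite side lengths: (5 : 13 : 12).
Normalizing by 5+13+12 = 30 gives (1/6, 13/30, 2/5).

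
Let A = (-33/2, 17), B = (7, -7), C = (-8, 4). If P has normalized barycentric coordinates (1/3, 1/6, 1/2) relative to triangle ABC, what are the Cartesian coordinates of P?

(-25/3, 13/2)

P = (1/3)·A + (1/6)·B + (1/2)·C.
x-coordinate: (1/3)·(-33/2) + (1/6)·7 + (1/2)·(-8) = -25/3.
y-coordinate: (1/3)·17 + (1/6)·(-7) + (1/2)·4 = 13/2.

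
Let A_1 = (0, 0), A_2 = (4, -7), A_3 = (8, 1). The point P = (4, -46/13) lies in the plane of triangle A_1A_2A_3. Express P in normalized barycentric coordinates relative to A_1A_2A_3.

Signed area of the reference triangle: [A_1A_2A_3] = ½·(0·(-7−1) + 4·(1−0) + 8·(0−(-7))) = ½·(0 + 4 + 56) = 30.
[PA_2A_3] = ½·(4·(-7−1) + 4·(1−(-46/13)) + 8·(-46/13−(-7))) = ½·(-32 + 236/13 + 360/13) = 90/13, so the A_1-coordinate is (90/13)/30 = 3/13.
[A_1PA_3] = ½·(0·(-46/13−1) + 4·(1−0) + 8·(0−(-46/13))) = ½·(0 + 4 + 368/13) = 210/13, so the A_2-coordinate is 7/13.
[A_1A_2P] = ½·(0·(-7−(-46/13)) + 4·(-46/13−0) + 4·(0−(-7))) = ½·(0 − 184/13 + 28) = 90/13, so the A_3-coordinate is 3/13.

(3/13, 7/13, 3/13)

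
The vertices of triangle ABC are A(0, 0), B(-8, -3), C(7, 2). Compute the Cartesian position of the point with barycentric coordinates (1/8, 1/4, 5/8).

(19/8, 1/2)

P = (1/8)·A + (1/4)·B + (5/8)·C.
x-coordinate: (1/8)·0 + (1/4)·(-8) + (5/8)·7 = 19/8.
y-coordinate: (1/8)·0 + (1/4)·(-3) + (5/8)·2 = 1/2.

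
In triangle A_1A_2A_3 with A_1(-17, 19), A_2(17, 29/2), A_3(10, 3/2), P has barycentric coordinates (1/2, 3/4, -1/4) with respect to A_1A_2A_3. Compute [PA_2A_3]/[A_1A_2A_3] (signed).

The signed ratio [PA_2A_3]/[A_1A_2A_3] equals the barycentric coordinate of P at vertex A_1, which is 1/2.

1/2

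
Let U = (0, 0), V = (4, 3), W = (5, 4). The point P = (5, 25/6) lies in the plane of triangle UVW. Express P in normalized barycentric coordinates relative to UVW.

Signed area of the reference triangle: [UVW] = ½·(0·(3−4) + 4·(4−0) + 5·(0−3)) = ½·(0 + 16 − 15) = 1/2.
[PVW] = ½·(5·(3−4) + 4·(4−(25/6)) + 5·(25/6−3)) = ½·(-5 − 2/3 + 35/6) = 1/12, so the U-coordinate is (1/12)/(1/2) = 1/6.
[UPW] = ½·(0·(25/6−4) + 5·(4−0) + 5·(0−(25/6))) = ½·(0 + 20 − 125/6) = -5/12, so the V-coordinate is -5/6.
[UVP] = ½·(0·(3−(25/6)) + 4·(25/6−0) + 5·(0−3)) = ½·(0 + 50/3 − 15) = 5/6, so the W-coordinate is 5/3.
Check: 1/6 − 5/6 + 5/3 = 1.

(1/6, -5/6, 5/3)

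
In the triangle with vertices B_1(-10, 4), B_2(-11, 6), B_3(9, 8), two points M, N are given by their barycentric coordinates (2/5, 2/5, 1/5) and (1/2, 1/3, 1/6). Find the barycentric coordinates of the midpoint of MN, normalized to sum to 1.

(9/20, 11/30, 11/60)

Since both coordinate triples sum to 1, the midpoint's barycentrics are the componentwise average.
(2/5+1/2)/2 = 9/20; similarly 11/30 and 11/60.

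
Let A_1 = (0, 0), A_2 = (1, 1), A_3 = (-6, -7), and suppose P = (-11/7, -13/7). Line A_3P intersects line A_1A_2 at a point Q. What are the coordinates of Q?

Barycentric coordinates of P with respect to A_1A_2A_3: (4/7, 1/7, 2/7).
On side A_1A_2 the A_3-coordinate is zero; dropping P's A_3-weight 2/7 and renormalizing the remaining 4/7 : 1/7 gives weights 4/5, 1/5 on A_1, A_2.
Q = (4/5)·(0, 0) + (1/5)·(1, 1) = (1/5, 1/5).

(1/5, 1/5)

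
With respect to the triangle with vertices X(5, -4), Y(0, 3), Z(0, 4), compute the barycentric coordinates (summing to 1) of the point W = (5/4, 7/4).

(1/4, 1/4, 1/2)

Signed area of the reference triangle: [XYZ] = ½·(5·(3−4) + 0·(4−(-4)) + 0·(-4−3)) = ½·(-5 + 0 + 0) = -5/2.
[WYZ] = ½·((5/4)·(3−4) + 0·(4−(7/4)) + 0·(7/4−3)) = ½·(-5/4 + 0 + 0) = -5/8, so the X-coordinate is (-5/8)/(-5/2) = 1/4.
[XWZ] = ½·(5·(7/4−4) + (5/4)·(4−(-4)) + 0·(-4−(7/4))) = ½·(-45/4 + 10 + 0) = -5/8, so the Y-coordinate is 1/4.
[XYW] = ½·(5·(3−(7/4)) + 0·(7/4−(-4)) + (5/4)·(-4−3)) = ½·(25/4 + 0 − 35/4) = -5/4, so the Z-coordinate is 1/2.
Check: 1/4 + 1/4 + 1/2 = 1.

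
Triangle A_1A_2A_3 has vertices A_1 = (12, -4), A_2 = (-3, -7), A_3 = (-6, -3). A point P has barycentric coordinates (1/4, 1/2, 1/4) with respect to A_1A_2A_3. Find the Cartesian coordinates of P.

P = (1/4)·A_1 + (1/2)·A_2 + (1/4)·A_3.
x-coordinate: (1/4)·12 + (1/2)·(-3) + (1/4)·(-6) = 0.
y-coordinate: (1/4)·(-4) + (1/2)·(-7) + (1/4)·(-3) = -21/4.

(0, -21/4)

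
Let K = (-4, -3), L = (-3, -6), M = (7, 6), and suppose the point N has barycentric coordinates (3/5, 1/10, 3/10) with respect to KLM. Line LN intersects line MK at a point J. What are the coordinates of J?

Line LN meets MK where the L-coordinate vanishes; zeroing N's L-weight and renormalizing leaves M, K-weights 3/10 : 3/5 → (1/3, 2/3).
So J = (1/3)·M + (2/3)·K = (-1/3, 0).

(-1/3, 0)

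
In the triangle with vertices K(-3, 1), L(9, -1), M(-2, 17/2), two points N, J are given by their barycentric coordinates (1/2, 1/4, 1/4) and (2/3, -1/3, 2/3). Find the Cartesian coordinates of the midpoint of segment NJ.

Barycentric coordinates of the midpoint are the average: (7/12, -1/24, 11/24).
Converting: (7/12)·K + (-1/24)·L + (11/24)·M = (-73/24, 217/48).

(-73/24, 217/48)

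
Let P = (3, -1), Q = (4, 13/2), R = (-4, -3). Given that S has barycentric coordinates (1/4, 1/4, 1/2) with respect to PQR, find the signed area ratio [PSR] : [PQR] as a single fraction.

1/4

The signed ratio [PSR]/[PQR] equals the barycentric coordinate of S at vertex Q, which is 1/4.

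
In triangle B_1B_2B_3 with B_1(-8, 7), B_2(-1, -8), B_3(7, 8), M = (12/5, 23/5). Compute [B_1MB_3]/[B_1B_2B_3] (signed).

[B_1B_2B_3] = ½·((-8)·(-8−8) + (-1)·(8−7) + 7·(7−(-8))) = ½·(128 − 1 + 105) = 116.
[B_1MB_3] = ½·((-8)·(23/5−8) + (12/5)·(8−7) + 7·(7−(23/5))) = ½·(136/5 + 12/5 + 84/5) = 116/5, so the ratio is (116/5)/116 = 1/5.

1/5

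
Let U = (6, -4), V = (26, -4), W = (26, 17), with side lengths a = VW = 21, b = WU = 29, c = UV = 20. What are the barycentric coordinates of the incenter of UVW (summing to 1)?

(3/10, 29/70, 2/7)

The incenter has barycentric coordinates proportional to the opposite side lengths: (21 : 29 : 20).
Normalizing by 21+29+20 = 70 gives (3/10, 29/70, 2/7).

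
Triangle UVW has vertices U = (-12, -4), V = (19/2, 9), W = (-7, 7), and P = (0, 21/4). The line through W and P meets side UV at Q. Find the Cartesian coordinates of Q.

(7/3, 14/3)

Barycentric coordinates of P with respect to UVW: (1/4, 1/2, 1/4).
On side UV the W-coordinate is zero; dropping P's W-weight 1/4 and renormalizing the remaining 1/4 : 1/2 gives weights 1/3, 2/3 on U, V.
Q = (1/3)·(-12, -4) + (2/3)·(19/2, 9) = (7/3, 14/3).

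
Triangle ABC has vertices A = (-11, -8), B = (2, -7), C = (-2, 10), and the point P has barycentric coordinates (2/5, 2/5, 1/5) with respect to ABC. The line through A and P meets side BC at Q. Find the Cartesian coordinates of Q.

Line AP meets BC where the A-coordinate vanishes; zeroing P's A-weight and renormalizing leaves B, C-weights 2/5 : 1/5 → (2/3, 1/3).
So Q = (2/3)·B + (1/3)·C = (2/3, -4/3).

(2/3, -4/3)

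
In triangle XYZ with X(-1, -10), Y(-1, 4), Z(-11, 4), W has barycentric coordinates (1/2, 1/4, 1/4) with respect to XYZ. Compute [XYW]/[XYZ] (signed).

1/4

The signed ratio [XYW]/[XYZ] equals the barycentric coordinate of W at vertex Z, which is 1/4.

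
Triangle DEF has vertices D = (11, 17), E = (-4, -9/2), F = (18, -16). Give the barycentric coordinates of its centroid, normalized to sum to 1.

The centroid is the average of the vertices, so each weight is 1/3.

(1/3, 1/3, 1/3)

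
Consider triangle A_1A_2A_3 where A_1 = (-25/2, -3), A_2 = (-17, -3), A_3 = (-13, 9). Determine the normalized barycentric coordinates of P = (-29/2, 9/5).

(1/5, 2/5, 2/5)

Signed area of the reference triangle: [A_1A_2A_3] = ½·((-25/2)·(-3−9) + (-17)·(9−(-3)) + (-13)·(-3−(-3))) = ½·(150 − 204 + 0) = -27.
[PA_2A_3] = ½·((-29/2)·(-3−9) + (-17)·(9−(9/5)) + (-13)·(9/5−(-3))) = ½·(174 − 612/5 − 312/5) = -27/5, so the A_1-coordinate is (-27/5)/(-27) = 1/5.
[A_1PA_3] = ½·((-25/2)·(9/5−9) + (-29/2)·(9−(-3)) + (-13)·(-3−(9/5))) = ½·(90 − 174 + 312/5) = -54/5, so the A_2-coordinate is 2/5.
[A_1A_2P] = ½·((-25/2)·(-3−(9/5)) + (-17)·(9/5−(-3)) + (-29/2)·(-3−(-3))) = ½·(60 − 408/5 + 0) = -54/5, so the A_3-coordinate is 2/5.
Check: 1/5 + 2/5 + 2/5 = 1.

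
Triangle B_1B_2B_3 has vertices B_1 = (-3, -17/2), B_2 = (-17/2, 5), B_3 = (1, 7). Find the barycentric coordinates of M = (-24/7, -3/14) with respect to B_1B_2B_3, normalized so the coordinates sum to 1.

Signed area of the reference triangle: [B_1B_2B_3] = ½·((-3)·(5−7) + (-17/2)·(7−(-17/2)) + 1·(-17/2−5)) = ½·(6 − 527/4 − 27/2) = -557/8.
[MB_2B_3] = ½·((-24/7)·(5−7) + (-17/2)·(7−(-3/14)) + 1·(-3/14−5)) = ½·(48/7 − 1717/28 − 73/14) = -1671/56, so the B_1-coordinate is (-1671/56)/(-557/8) = 3/7.
[B_1MB_3] = ½·((-3)·(-3/14−7) + (-24/7)·(7−(-17/2)) + 1·(-17/2−(-3/14))) = ½·(303/14 − 372/7 − 58/7) = -557/28, so the B_2-coordinate is 2/7.
[B_1B_2M] = ½·((-3)·(5−(-3/14)) + (-17/2)·(-3/14−(-17/2)) + (-24/7)·(-17/2−5)) = ½·(-219/14 − 493/7 + 324/7) = -557/28, so the B_3-coordinate is 2/7.
Check: 3/7 + 2/7 + 2/7 = 1.

(3/7, 2/7, 2/7)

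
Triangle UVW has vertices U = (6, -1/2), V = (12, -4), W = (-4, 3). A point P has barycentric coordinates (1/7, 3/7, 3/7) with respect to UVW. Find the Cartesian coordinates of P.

(30/7, -1/2)

P = (1/7)·U + (3/7)·V + (3/7)·W.
x-coordinate: (1/7)·6 + (3/7)·12 + (3/7)·(-4) = 30/7.
y-coordinate: (1/7)·(-1/2) + (3/7)·(-4) + (3/7)·3 = -1/2.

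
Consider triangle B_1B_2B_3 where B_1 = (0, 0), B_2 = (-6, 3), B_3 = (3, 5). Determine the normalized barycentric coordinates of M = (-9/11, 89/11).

(-10/11, 8/11, 13/11)

Signed area of the reference triangle: [B_1B_2B_3] = ½·(0·(3−5) + (-6)·(5−0) + 3·(0−3)) = ½·(0 − 30 − 9) = -39/2.
[MB_2B_3] = ½·((-9/11)·(3−5) + (-6)·(5−(89/11)) + 3·(89/11−3)) = ½·(18/11 + 204/11 + 168/11) = 195/11, so the B_1-coordinate is (195/11)/(-39/2) = -10/11.
[B_1MB_3] = ½·(0·(89/11−5) + (-9/11)·(5−0) + 3·(0−(89/11))) = ½·(0 − 45/11 − 267/11) = -156/11, so the B_2-coordinate is 8/11.
[B_1B_2M] = ½·(0·(3−(89/11)) + (-6)·(89/11−0) + (-9/11)·(0−3)) = ½·(0 − 534/11 + 27/11) = -507/22, so the B_3-coordinate is 13/11.
Check: -10/11 + 8/11 + 13/11 = 1.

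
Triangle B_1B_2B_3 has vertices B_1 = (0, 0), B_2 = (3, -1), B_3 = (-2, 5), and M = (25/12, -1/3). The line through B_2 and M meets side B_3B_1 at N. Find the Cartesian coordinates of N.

Barycentric coordinates of M with respect to B_1B_2B_3: (1/6, 3/4, 1/12).
On side B_3B_1 the B_2-coordinate is zero; dropping M's B_2-weight 3/4 and renormalizing the remaining 1/12 : 1/6 gives weights 1/3, 2/3 on B_3, B_1.
N = (1/3)·(-2, 5) + (2/3)·(0, 0) = (-2/3, 5/3).

(-2/3, 5/3)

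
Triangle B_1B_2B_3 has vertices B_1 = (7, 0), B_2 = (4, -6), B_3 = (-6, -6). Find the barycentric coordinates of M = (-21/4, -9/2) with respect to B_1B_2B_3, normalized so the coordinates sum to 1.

Signed area of the reference triangle: [B_1B_2B_3] = ½·(7·(-6−(-6)) + 4·(-6−0) + (-6)·(0−(-6))) = ½·(0 − 24 − 36) = -30.
[MB_2B_3] = ½·((-21/4)·(-6−(-6)) + 4·(-6−(-9/2)) + (-6)·(-9/2−(-6))) = ½·(0 − 6 − 9) = -15/2, so the B_1-coordinate is (-15/2)/(-30) = 1/4.
[B_1MB_3] = ½·(7·(-9/2−(-6)) + (-21/4)·(-6−0) + (-6)·(0−(-9/2))) = ½·(21/2 + 63/2 − 27) = 15/2, so the B_2-coordinate is -1/4.
[B_1B_2M] = ½·(7·(-6−(-9/2)) + 4·(-9/2−0) + (-21/4)·(0−(-6))) = ½·(-21/2 − 18 − 63/2) = -30, so the B_3-coordinate is 1.

(1/4, -1/4, 1)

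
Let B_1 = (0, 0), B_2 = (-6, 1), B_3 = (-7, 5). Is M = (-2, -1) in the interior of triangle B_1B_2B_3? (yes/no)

no

Barycentric coordinates of M: (14/23, 17/23, -8/23).
The three coordinates are positive, positive, negative; a point is interior exactly when all three are positive.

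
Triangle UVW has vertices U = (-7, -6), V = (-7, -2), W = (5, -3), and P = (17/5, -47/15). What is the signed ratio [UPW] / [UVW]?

[UVW] = ½·((-7)·(-2−(-3)) + (-7)·(-3−(-6)) + 5·(-6−(-2))) = ½·(-7 − 21 − 20) = -24.
[UPW] = ½·((-7)·(-47/15−(-3)) + (17/5)·(-3−(-6)) + 5·(-6−(-47/15))) = ½·(14/15 + 51/5 − 43/3) = -8/5, so the ratio is (-8/5)/(-24) = 1/15.

1/15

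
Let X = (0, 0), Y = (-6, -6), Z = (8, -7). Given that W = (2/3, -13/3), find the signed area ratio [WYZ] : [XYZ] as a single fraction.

[XYZ] = ½·(0·(-6−(-7)) + (-6)·(-7−0) + 8·(0−(-6))) = ½·(0 + 42 + 48) = 45.
[WYZ] = ½·((2/3)·(-6−(-7)) + (-6)·(-7−(-13/3)) + 8·(-13/3−(-6))) = ½·(2/3 + 16 + 40/3) = 15, so the ratio is 15/45 = 1/3.

1/3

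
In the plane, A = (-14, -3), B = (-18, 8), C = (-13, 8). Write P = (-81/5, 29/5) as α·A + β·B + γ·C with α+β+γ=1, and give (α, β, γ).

Signed area of the reference triangle: [ABC] = ½·((-14)·(8−8) + (-18)·(8−(-3)) + (-13)·(-3−8)) = ½·(0 − 198 + 143) = -55/2.
[PBC] = ½·((-81/5)·(8−8) + (-18)·(8−(29/5)) + (-13)·(29/5−8)) = ½·(0 − 198/5 + 143/5) = -11/2, so the A-coordinate is (-11/2)/(-55/2) = 1/5.
[APC] = ½·((-14)·(29/5−8) + (-81/5)·(8−(-3)) + (-13)·(-3−(29/5))) = ½·(154/5 − 891/5 + 572/5) = -33/2, so the B-coordinate is 3/5.
[ABP] = ½·((-14)·(8−(29/5)) + (-18)·(29/5−(-3)) + (-81/5)·(-3−8)) = ½·(-154/5 − 792/5 + 891/5) = -11/2, so the C-coordinate is 1/5.

(1/5, 3/5, 1/5)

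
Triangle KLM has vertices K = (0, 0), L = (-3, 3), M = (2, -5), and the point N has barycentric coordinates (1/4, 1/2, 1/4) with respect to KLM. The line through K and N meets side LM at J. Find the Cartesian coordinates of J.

(-4/3, 1/3)

Line KN meets LM where the K-coordinate vanishes; zeroing N's K-weight and renormalizing leaves L, M-weights 1/2 : 1/4 → (2/3, 1/3).
So J = (2/3)·L + (1/3)·M = (-4/3, 1/3).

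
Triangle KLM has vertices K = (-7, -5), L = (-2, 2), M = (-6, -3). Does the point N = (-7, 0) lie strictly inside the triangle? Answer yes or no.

no

Barycentric coordinates of N: (-17/3, -5/3, 25/3).
The three coordinates are negative, negative, positive; a point is interior exactly when all three are positive.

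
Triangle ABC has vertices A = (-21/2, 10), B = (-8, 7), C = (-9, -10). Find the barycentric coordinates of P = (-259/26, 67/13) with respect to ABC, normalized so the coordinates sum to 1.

(9/13, 1/13, 3/13)

Signed area of the reference triangle: [ABC] = ½·((-21/2)·(7−(-10)) + (-8)·(-10−10) + (-9)·(10−7)) = ½·(-357/2 + 160 − 27) = -91/4.
[PBC] = ½·((-259/26)·(7−(-10)) + (-8)·(-10−(67/13)) + (-9)·(67/13−7)) = ½·(-4403/26 + 1576/13 + 216/13) = -63/4, so the A-coordinate is (-63/4)/(-91/4) = 9/13.
[APC] = ½·((-21/2)·(67/13−(-10)) + (-259/26)·(-10−10) + (-9)·(10−(67/13))) = ½·(-4137/26 + 2590/13 − 567/13) = -7/4, so the B-coordinate is 1/13.
[ABP] = ½·((-21/2)·(7−(67/13)) + (-8)·(67/13−10) + (-259/26)·(10−7)) = ½·(-252/13 + 504/13 − 777/26) = -21/4, so the C-coordinate is 3/13.
Check: 9/13 + 1/13 + 3/13 = 1.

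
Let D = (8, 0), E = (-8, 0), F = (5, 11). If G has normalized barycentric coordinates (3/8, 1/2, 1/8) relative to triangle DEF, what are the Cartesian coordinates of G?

(-3/8, 11/8)

G = (3/8)·D + (1/2)·E + (1/8)·F.
x-coordinate: (3/8)·8 + (1/2)·(-8) + (1/8)·5 = -3/8.
y-coordinate: (3/8)·0 + (1/2)·0 + (1/8)·11 = 11/8.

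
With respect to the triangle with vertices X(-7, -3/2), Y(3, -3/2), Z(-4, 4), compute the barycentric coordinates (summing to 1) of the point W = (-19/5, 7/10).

(2/5, 1/5, 2/5)

Signed area of the reference triangle: [XYZ] = ½·((-7)·(-3/2−4) + 3·(4−(-3/2)) + (-4)·(-3/2−(-3/2))) = ½·(77/2 + 33/2 + 0) = 55/2.
[WYZ] = ½·((-19/5)·(-3/2−4) + 3·(4−(7/10)) + (-4)·(7/10−(-3/2))) = ½·(209/10 + 99/10 − 44/5) = 11, so the X-coordinate is 11/(55/2) = 2/5.
[XWZ] = ½·((-7)·(7/10−4) + (-19/5)·(4−(-3/2)) + (-4)·(-3/2−(7/10))) = ½·(231/10 − 209/10 + 44/5) = 11/2, so the Y-coordinate is 1/5.
[XYW] = ½·((-7)·(-3/2−(7/10)) + 3·(7/10−(-3/2)) + (-19/5)·(-3/2−(-3/2))) = ½·(77/5 + 33/5 + 0) = 11, so the Z-coordinate is 2/5.
Check: 2/5 + 1/5 + 2/5 = 1.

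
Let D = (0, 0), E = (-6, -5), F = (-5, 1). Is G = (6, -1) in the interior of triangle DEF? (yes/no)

no

Barycentric coordinates of G: (68/31, -1/31, -36/31).
The three coordinates are positive, negative, negative; a point is interior exactly when all three are positive.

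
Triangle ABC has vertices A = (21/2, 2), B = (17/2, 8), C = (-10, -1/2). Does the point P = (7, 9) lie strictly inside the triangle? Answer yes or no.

Barycentric coordinates of P: (-125/512, 609/512, 7/128).
The three coordinates are negative, positive, positive; a point is interior exactly when all three are positive.

no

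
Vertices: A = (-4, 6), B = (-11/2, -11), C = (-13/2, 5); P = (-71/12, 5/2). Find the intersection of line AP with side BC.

Barycentric coordinates of P with respect to ABC: (1/6, 1/6, 2/3).
On side BC the A-coordinate is zero; dropping P's A-weight 1/6 and renormalizing the remaining 1/6 : 2/3 gives weights 1/5, 4/5 on B, C.
Q = (1/5)·(-11/2, -11) + (4/5)·(-13/2, 5) = (-63/10, 9/5).

(-63/10, 9/5)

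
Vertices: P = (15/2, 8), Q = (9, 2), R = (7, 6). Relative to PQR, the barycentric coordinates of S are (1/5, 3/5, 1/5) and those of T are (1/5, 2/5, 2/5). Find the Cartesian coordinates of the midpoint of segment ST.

(81/10, 22/5)

Barycentric coordinates of the midpoint are the average: (1/5, 1/2, 3/10).
Converting: (1/5)·P + (1/2)·Q + (3/10)·R = (81/10, 22/5).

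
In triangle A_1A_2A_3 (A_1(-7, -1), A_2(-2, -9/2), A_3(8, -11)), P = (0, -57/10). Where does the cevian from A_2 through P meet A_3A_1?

Barycentric coordinates of P with respect to A_1A_2A_3: (2/5, 1/5, 2/5).
On side A_3A_1 the A_2-coordinate is zero; dropping P's A_2-weight 1/5 and renormalizing the remaining 2/5 : 2/5 gives weights 1/2, 1/2 on A_3, A_1.
Q = (1/2)·(8, -11) + (1/2)·(-7, -1) = (1/2, -6).

(1/2, -6)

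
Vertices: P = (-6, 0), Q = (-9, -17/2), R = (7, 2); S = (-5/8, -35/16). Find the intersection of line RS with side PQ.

(-33/4, -51/8)

Barycentric coordinates of S with respect to PQR: (1/8, 3/8, 1/2).
On side PQ the R-coordinate is zero; dropping S's R-weight 1/2 and renormalizing the remaining 1/8 : 3/8 gives weights 1/4, 3/4 on P, Q.
T = (1/4)·(-6, 0) + (3/4)·(-9, -17/2) = (-33/4, -51/8).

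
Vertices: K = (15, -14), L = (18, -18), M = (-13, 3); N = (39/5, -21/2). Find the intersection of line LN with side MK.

(1, -11/2)

Barycentric coordinates of N with respect to KLM: (3/10, 2/5, 3/10).
On side MK the L-coordinate is zero; dropping N's L-weight 2/5 and renormalizing the remaining 3/10 : 3/10 gives weights 1/2, 1/2 on M, K.
J = (1/2)·(-13, 3) + (1/2)·(15, -14) = (1, -11/2).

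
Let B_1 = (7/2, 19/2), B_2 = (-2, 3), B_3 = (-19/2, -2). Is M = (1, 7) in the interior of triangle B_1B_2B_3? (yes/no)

Barycentric coordinates of M: (12/17, 3/17, 2/17).
The three coordinates are positive, positive, positive; a point is interior exactly when all three are positive.

yes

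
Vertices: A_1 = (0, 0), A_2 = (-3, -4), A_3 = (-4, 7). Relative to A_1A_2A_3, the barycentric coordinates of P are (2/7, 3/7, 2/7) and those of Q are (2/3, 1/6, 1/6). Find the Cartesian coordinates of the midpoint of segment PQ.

(-151/84, 11/28)

Barycentric coordinates of the midpoint are the average: (10/21, 25/84, 19/84).
Converting: (10/21)·A_1 + (25/84)·A_2 + (19/84)·A_3 = (-151/84, 11/28).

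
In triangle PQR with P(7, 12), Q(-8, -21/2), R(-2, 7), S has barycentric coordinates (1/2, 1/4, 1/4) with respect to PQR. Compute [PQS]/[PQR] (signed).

The signed ratio [PQS]/[PQR] equals the barycentric coordinate of S at vertex R, which is 1/4.

1/4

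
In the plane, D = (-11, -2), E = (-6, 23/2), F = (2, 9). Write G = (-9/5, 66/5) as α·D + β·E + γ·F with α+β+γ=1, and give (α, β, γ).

Signed area of the reference triangle: [DEF] = ½·((-11)·(23/2−9) + (-6)·(9−(-2)) + 2·(-2−(23/2))) = ½·(-55/2 − 66 − 27) = -241/4.
[GEF] = ½·((-9/5)·(23/2−9) + (-6)·(9−(66/5)) + 2·(66/5−(23/2))) = ½·(-9/2 + 126/5 + 17/5) = 241/20, so the D-coordinate is (241/20)/(-241/4) = -1/5.
[DGF] = ½·((-11)·(66/5−9) + (-9/5)·(9−(-2)) + 2·(-2−(66/5))) = ½·(-231/5 − 99/5 − 152/5) = -241/5, so the E-coordinate is 4/5.
[DEG] = ½·((-11)·(23/2−(66/5)) + (-6)·(66/5−(-2)) + (-9/5)·(-2−(23/2))) = ½·(187/10 − 456/5 + 243/10) = -241/10, so the F-coordinate is 2/5.
Check: -1/5 + 4/5 + 2/5 = 1.

(-1/5, 4/5, 2/5)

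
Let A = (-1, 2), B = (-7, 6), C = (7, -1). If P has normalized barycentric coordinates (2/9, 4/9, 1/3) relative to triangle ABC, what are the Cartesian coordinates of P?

P = (2/9)·A + (4/9)·B + (1/3)·C.
x-coordinate: (2/9)·(-1) + (4/9)·(-7) + (1/3)·7 = -1.
y-coordinate: (2/9)·2 + (4/9)·6 + (1/3)·(-1) = 25/9.

(-1, 25/9)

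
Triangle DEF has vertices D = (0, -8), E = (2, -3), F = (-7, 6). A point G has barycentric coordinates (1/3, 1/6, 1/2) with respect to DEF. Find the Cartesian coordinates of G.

(-19/6, -1/6)

G = (1/3)·D + (1/6)·E + (1/2)·F.
x-coordinate: (1/3)·0 + (1/6)·2 + (1/2)·(-7) = -19/6.
y-coordinate: (1/3)·(-8) + (1/6)·(-3) + (1/2)·6 = -1/6.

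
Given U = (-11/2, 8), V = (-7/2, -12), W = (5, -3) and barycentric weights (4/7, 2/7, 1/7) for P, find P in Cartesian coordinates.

(-24/7, 5/7)

P = (4/7)·U + (2/7)·V + (1/7)·W.
x-coordinate: (4/7)·(-11/2) + (2/7)·(-7/2) + (1/7)·5 = -24/7.
y-coordinate: (4/7)·8 + (2/7)·(-12) + (1/7)·(-3) = 5/7.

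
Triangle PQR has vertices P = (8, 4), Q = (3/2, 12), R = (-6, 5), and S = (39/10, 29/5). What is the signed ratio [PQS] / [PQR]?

1/5

[PQR] = ½·(8·(12−5) + (3/2)·(5−4) + (-6)·(4−12)) = ½·(56 + 3/2 + 48) = 211/4.
[PQS] = ½·(8·(12−(29/5)) + (3/2)·(29/5−4) + (39/10)·(4−12)) = ½·(248/5 + 27/10 − 156/5) = 211/20, so the ratio is (211/20)/(211/4) = 1/5.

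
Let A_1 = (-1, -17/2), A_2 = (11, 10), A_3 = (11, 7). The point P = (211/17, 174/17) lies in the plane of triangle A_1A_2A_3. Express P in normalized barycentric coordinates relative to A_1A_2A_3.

(-2/17, 8/17, 11/17)

Signed area of the reference triangle: [A_1A_2A_3] = ½·((-1)·(10−7) + 11·(7−(-17/2)) + 11·(-17/2−10)) = ½·(-3 + 341/2 − 407/2) = -18.
[PA_2A_3] = ½·((211/17)·(10−7) + 11·(7−(174/17)) + 11·(174/17−10)) = ½·(633/17 − 605/17 + 44/17) = 36/17, so the A_1-coordinate is (36/17)/(-18) = -2/17.
[A_1PA_3] = ½·((-1)·(174/17−7) + (211/17)·(7−(-17/2)) + 11·(-17/2−(174/17))) = ½·(-55/17 + 6541/34 − 7007/34) = -144/17, so the A_2-coordinate is 8/17.
[A_1A_2P] = ½·((-1)·(10−(174/17)) + 11·(174/17−(-17/2)) + (211/17)·(-17/2−10)) = ½·(4/17 + 7007/34 − 7807/34) = -198/17, so the A_3-coordinate is 11/17.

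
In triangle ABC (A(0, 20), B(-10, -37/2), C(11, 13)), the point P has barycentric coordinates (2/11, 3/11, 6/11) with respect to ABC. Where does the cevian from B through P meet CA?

Line BP meets CA where the B-coordinate vanishes; zeroing P's B-weight and renormalizing leaves C, A-weights 6/11 : 2/11 → (3/4, 1/4).
So Q = (3/4)·C + (1/4)·A = (33/4, 59/4).

(33/4, 59/4)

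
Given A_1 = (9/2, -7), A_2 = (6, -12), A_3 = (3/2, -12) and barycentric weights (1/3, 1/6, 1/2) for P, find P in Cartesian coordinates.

(13/4, -31/3)

P = (1/3)·A_1 + (1/6)·A_2 + (1/2)·A_3.
x-coordinate: (1/3)·(9/2) + (1/6)·6 + (1/2)·(3/2) = 13/4.
y-coordinate: (1/3)·(-7) + (1/6)·(-12) + (1/2)·(-12) = -31/3.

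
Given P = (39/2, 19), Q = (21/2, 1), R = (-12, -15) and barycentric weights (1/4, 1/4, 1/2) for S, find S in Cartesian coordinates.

S = (1/4)·P + (1/4)·Q + (1/2)·R.
x-coordinate: (1/4)·(39/2) + (1/4)·(21/2) + (1/2)·(-12) = 3/2.
y-coordinate: (1/4)·19 + (1/4)·1 + (1/2)·(-15) = -5/2.

(3/2, -5/2)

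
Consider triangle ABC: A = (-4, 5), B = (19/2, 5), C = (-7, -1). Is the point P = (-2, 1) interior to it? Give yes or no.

Barycentric coordinates of P: (1/27, 8/27, 2/3).
The three coordinates are positive, positive, positive; a point is interior exactly when all three are positive.

yes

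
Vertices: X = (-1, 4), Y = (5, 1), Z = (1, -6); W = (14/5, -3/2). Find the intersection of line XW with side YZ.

Barycentric coordinates of W with respect to XYZ: (1/10, 1/2, 2/5).
On side YZ the X-coordinate is zero; dropping W's X-weight 1/10 and renormalizing the remaining 1/2 : 2/5 gives weights 5/9, 4/9 on Y, Z.
V = (5/9)·(5, 1) + (4/9)·(1, -6) = (29/9, -19/9).

(29/9, -19/9)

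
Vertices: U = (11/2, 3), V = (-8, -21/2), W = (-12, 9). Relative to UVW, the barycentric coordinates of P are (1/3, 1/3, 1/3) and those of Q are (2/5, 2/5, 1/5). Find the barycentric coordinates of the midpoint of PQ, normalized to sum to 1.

(11/30, 11/30, 4/15)

Since both coordinate triples sum to 1, the midpoint's barycentrics are the componentwise average.
(1/3+2/5)/2 = 11/30; similarly 11/30 and 4/15.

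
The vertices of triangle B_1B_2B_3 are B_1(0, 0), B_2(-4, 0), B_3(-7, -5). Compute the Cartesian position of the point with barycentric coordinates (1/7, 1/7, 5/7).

(-39/7, -25/7)

M = (1/7)·B_1 + (1/7)·B_2 + (5/7)·B_3.
x-coordinate: (1/7)·0 + (1/7)·(-4) + (5/7)·(-7) = -39/7.
y-coordinate: (1/7)·0 + (1/7)·0 + (5/7)·(-5) = -25/7.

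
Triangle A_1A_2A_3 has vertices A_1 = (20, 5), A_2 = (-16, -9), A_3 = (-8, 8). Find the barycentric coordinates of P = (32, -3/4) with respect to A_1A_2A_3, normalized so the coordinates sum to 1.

Signed area of the reference triangle: [A_1A_2A_3] = ½·(20·(-9−8) + (-16)·(8−5) + (-8)·(5−(-9))) = ½·(-340 − 48 − 112) = -250.
[PA_2A_3] = ½·(32·(-9−8) + (-16)·(8−(-3/4)) + (-8)·(-3/4−(-9))) = ½·(-544 − 140 − 66) = -375, so the A_1-coordinate is (-375)/(-250) = 3/2.
[A_1PA_3] = ½·(20·(-3/4−8) + 32·(8−5) + (-8)·(5−(-3/4))) = ½·(-175 + 96 − 46) = -125/2, so the A_2-coordinate is 1/4.
[A_1A_2P] = ½·(20·(-9−(-3/4)) + (-16)·(-3/4−5) + 32·(5−(-9))) = ½·(-165 + 92 + 448) = 375/2, so the A_3-coordinate is -3/4.

(3/2, 1/4, -3/4)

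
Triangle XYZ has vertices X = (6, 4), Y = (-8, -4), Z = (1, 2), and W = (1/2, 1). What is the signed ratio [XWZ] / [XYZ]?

[XYZ] = ½·(6·(-4−2) + (-8)·(2−4) + 1·(4−(-4))) = ½·(-36 + 16 + 8) = -6.
[XWZ] = ½·(6·(1−2) + (1/2)·(2−4) + 1·(4−1)) = ½·(-6 − 1 + 3) = -2, so the ratio is (-2)/(-6) = 1/3.

1/3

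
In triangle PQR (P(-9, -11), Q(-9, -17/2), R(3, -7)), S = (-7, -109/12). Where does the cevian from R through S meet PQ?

Barycentric coordinates of S with respect to PQR: (1/3, 1/2, 1/6).
On side PQ the R-coordinate is zero; dropping S's R-weight 1/6 and renormalizing the remaining 1/3 : 1/2 gives weights 2/5, 3/5 on P, Q.
T = (2/5)·(-9, -11) + (3/5)·(-9, -17/2) = (-9, -19/2).

(-9, -19/2)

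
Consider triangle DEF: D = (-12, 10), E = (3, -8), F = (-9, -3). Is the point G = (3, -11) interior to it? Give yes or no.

Barycentric coordinates of G: (-12/47, 44/47, 15/47).
The three coordinates are negative, positive, positive; a point is interior exactly when all three are positive.

no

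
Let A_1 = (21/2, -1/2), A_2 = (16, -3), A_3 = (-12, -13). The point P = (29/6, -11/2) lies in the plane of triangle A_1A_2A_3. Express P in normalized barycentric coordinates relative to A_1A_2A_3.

(1/3, 1/3, 1/3)

Signed area of the reference triangle: [A_1A_2A_3] = ½·((21/2)·(-3−(-13)) + 16·(-13−(-1/2)) + (-12)·(-1/2−(-3))) = ½·(105 − 200 − 30) = -125/2.
[PA_2A_3] = ½·((29/6)·(-3−(-13)) + 16·(-13−(-11/2)) + (-12)·(-11/2−(-3))) = ½·(145/3 − 120 + 30) = -125/6, so the A_1-coordinate is (-125/6)/(-125/2) = 1/3.
[A_1PA_3] = ½·((21/2)·(-11/2−(-13)) + (29/6)·(-13−(-1/2)) + (-12)·(-1/2−(-11/2))) = ½·(315/4 − 725/12 − 60) = -125/6, so the A_2-coordinate is 1/3.
[A_1A_2P] = ½·((21/2)·(-3−(-11/2)) + 16·(-11/2−(-1/2)) + (29/6)·(-1/2−(-3))) = ½·(105/4 − 80 + 145/12) = -125/6, so the A_3-coordinate is 1/3.
Check: 1/3 + 1/3 + 1/3 = 1.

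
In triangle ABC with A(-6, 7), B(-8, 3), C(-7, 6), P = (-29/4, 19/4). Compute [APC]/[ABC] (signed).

1/2

[ABC] = ½·((-6)·(3−6) + (-8)·(6−7) + (-7)·(7−3)) = ½·(18 + 8 − 28) = -1.
[APC] = ½·((-6)·(19/4−6) + (-29/4)·(6−7) + (-7)·(7−(19/4))) = ½·(15/2 + 29/4 − 63/4) = -1/2, so the ratio is (-1/2)/(-1) = 1/2.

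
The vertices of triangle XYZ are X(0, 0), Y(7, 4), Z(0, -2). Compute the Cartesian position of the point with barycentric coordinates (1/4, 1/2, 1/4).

W = (1/4)·X + (1/2)·Y + (1/4)·Z.
x-coordinate: (1/4)·0 + (1/2)·7 + (1/4)·0 = 7/2.
y-coordinate: (1/4)·0 + (1/2)·4 + (1/4)·(-2) = 3/2.

(7/2, 3/2)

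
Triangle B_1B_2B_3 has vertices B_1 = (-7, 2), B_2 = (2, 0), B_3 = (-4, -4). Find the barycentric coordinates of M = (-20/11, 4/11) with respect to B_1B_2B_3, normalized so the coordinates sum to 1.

(4/11, 6/11, 1/11)

Signed area of the reference triangle: [B_1B_2B_3] = ½·((-7)·(0−(-4)) + 2·(-4−2) + (-4)·(2−0)) = ½·(-28 − 12 − 8) = -24.
[MB_2B_3] = ½·((-20/11)·(0−(-4)) + 2·(-4−(4/11)) + (-4)·(4/11−0)) = ½·(-80/11 − 96/11 − 16/11) = -96/11, so the B_1-coordinate is (-96/11)/(-24) = 4/11.
[B_1MB_3] = ½·((-7)·(4/11−(-4)) + (-20/11)·(-4−2) + (-4)·(2−(4/11))) = ½·(-336/11 + 120/11 − 72/11) = -144/11, so the B_2-coordinate is 6/11.
[B_1B_2M] = ½·((-7)·(0−(4/11)) + 2·(4/11−2) + (-20/11)·(2−0)) = ½·(28/11 − 36/11 − 40/11) = -24/11, so the B_3-coordinate is 1/11.
Check: 4/11 + 6/11 + 1/11 = 1.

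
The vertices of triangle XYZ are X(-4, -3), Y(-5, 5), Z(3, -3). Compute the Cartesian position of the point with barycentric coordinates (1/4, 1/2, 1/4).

W = (1/4)·X + (1/2)·Y + (1/4)·Z.
x-coordinate: (1/4)·(-4) + (1/2)·(-5) + (1/4)·3 = -11/4.
y-coordinate: (1/4)·(-3) + (1/2)·5 + (1/4)·(-3) = 1.

(-11/4, 1)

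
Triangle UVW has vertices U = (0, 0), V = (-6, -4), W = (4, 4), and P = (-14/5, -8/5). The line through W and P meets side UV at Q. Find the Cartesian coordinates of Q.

(-9/2, -3)

Barycentric coordinates of P with respect to UVW: (1/5, 3/5, 1/5).
On side UV the W-coordinate is zero; dropping P's W-weight 1/5 and renormalizing the remaining 1/5 : 3/5 gives weights 1/4, 3/4 on U, V.
Q = (1/4)·(0, 0) + (3/4)·(-6, -4) = (-9/2, -3).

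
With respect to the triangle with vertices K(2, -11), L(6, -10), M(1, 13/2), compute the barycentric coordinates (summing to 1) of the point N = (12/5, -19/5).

Signed area of the reference triangle: [KLM] = ½·(2·(-10−(13/2)) + 6·(13/2−(-11)) + 1·(-11−(-10))) = ½·(-33 + 105 − 1) = 71/2.
[NLM] = ½·((12/5)·(-10−(13/2)) + 6·(13/2−(-19/5)) + 1·(-19/5−(-10))) = ½·(-198/5 + 309/5 + 31/5) = 71/5, so the K-coordinate is (71/5)/(71/2) = 2/5.
[KNM] = ½·(2·(-19/5−(13/2)) + (12/5)·(13/2−(-11)) + 1·(-11−(-19/5))) = ½·(-103/5 + 42 − 36/5) = 71/10, so the L-coordinate is 1/5.
[KLN] = ½·(2·(-10−(-19/5)) + 6·(-19/5−(-11)) + (12/5)·(-11−(-10))) = ½·(-62/5 + 216/5 − 12/5) = 71/5, so the M-coordinate is 2/5.

(2/5, 1/5, 2/5)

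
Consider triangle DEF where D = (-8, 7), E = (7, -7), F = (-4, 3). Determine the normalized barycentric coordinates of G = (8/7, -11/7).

(2/7, 4/7, 1/7)

Signed area of the reference triangle: [DEF] = ½·((-8)·(-7−3) + 7·(3−7) + (-4)·(7−(-7))) = ½·(80 − 28 − 56) = -2.
[GEF] = ½·((8/7)·(-7−3) + 7·(3−(-11/7)) + (-4)·(-11/7−(-7))) = ½·(-80/7 + 32 − 152/7) = -4/7, so the D-coordinate is (-4/7)/(-2) = 2/7.
[DGF] = ½·((-8)·(-11/7−3) + (8/7)·(3−7) + (-4)·(7−(-11/7))) = ½·(256/7 − 32/7 − 240/7) = -8/7, so the E-coordinate is 4/7.
[DEG] = ½·((-8)·(-7−(-11/7)) + 7·(-11/7−7) + (8/7)·(7−(-7))) = ½·(304/7 − 60 + 16) = -2/7, so the F-coordinate is 1/7.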